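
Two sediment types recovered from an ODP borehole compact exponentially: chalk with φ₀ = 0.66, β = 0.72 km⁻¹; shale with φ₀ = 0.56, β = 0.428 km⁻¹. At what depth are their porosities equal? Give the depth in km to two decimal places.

Set φ₀ₐ e^(−βₐz) = φ₀ᵦ e^(−βᵦz) ⇒ ln(φ₀ₐ/φ₀ᵦ) = (βₐ − βᵦ)·z
z = ln(0.66/0.56) / (0.72 − 0.428) = 0.1643 / 0.292 = 0.563 km

0.56 km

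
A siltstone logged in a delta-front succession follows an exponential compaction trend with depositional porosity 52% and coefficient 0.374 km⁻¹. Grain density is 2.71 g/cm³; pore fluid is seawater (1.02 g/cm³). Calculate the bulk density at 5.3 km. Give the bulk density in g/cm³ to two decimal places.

Porosity at depth: φ = 0.52·exp(−0.374×5.3) = 0.52×0.1378 = 0.0716
Bulk density: ρ_b = (1−φ)ρ_g + φ·ρ_f = 0.9284×2.71 + 0.0716×1.02
       = 2.516 + 0.073 = 2.589 g/cm³

2.59 g/cm³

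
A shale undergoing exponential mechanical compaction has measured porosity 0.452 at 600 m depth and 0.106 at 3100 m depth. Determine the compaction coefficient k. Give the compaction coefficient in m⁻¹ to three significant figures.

Working in km (1 km = 1000 m; k in km⁻¹ = k in m⁻¹ × 1000):
Athy: phi(d) = phi₀ e^(−kd) ⇒ phi₁/phi₂ = e^{k(d₂−d₁)} ⇒ k = ln(phi₁/phi₂)/(d₂−d₁)
k = ln(0.452/0.106) / (3.1 − 0.6) = ln(4.264) / 2.5 = 1.4502 / 2.5 = 0.5801 km⁻¹

0.000580 m⁻¹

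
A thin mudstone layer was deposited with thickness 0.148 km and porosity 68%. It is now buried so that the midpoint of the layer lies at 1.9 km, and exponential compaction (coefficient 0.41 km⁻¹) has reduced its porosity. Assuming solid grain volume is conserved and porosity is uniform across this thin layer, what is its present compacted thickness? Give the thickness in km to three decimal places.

0.069 km

Porosity at 1.9 km: phi = 0.68·exp(−0.41×1.9) = 0.3120
Solid-volume conservation: h(1−phi) = h₀(1−phi₀) ⇒ h = h₀·(1−phi₀)/(1−phi)
h = 0.148 × (1 − 0.68)/(1 − 0.3120) = 0.148 × 0.4651 = 0.0688 km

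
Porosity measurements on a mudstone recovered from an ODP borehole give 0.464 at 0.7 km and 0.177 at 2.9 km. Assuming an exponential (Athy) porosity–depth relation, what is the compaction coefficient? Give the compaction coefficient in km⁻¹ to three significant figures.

0.438 km⁻¹

Athy: φ(z) = φ₀ e^(−cz) ⇒ φ₁/φ₂ = e^{c(z₂−z₁)} ⇒ c = ln(φ₁/φ₂)/(z₂−z₁)
c = ln(0.464/0.177) / (2.9 − 0.7) = ln(2.621) / 2.2 = 0.9637 / 2.2 = 0.4381 km⁻¹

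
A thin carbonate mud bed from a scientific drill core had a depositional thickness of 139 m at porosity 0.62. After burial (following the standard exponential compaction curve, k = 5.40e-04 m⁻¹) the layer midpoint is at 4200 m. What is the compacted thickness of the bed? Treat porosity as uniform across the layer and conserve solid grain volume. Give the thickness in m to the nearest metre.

56 m

Working in km (1 km = 1000 m; k in km⁻¹ = k in m⁻¹ × 1000):
Porosity at 4.2 km: phi = 0.62·exp(−0.54×4.2) = 0.0642
Solid-volume conservation: h(1−phi) = h₀(1−phi₀) ⇒ h = h₀·(1−phi₀)/(1−phi)
h = 0.139 × (1 − 0.62)/(1 − 0.0642) = 0.139 × 0.4061 = 0.0564 km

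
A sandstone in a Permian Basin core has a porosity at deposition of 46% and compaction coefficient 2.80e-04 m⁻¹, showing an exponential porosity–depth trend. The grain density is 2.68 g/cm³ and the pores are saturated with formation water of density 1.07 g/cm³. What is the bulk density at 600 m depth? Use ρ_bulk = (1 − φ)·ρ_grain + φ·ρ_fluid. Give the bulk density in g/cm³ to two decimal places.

Working in km (1 km = 1000 m; c in km⁻¹ = c in m⁻¹ × 1000):
Porosity at depth: phi = 0.46·exp(−0.28×0.6) = 0.46×0.8454 = 0.3889
Bulk density: ρ_b = (1−phi)ρ_g + phi·ρ_f = 0.6111×2.68 + 0.3889×1.07
       = 1.638 + 0.416 = 2.054 g/cm³

2.05 g/cm³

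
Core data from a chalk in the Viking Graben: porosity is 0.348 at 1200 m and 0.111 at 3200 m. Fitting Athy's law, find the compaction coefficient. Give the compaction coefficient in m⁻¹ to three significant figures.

0.000571 m⁻¹

Working in km (1 km = 1000 m; c in km⁻¹ = c in m⁻¹ × 1000):
Athy: φ(Z) = φ₀ e^(−cZ) ⇒ φ₁/φ₂ = e^{c(Z₂−Z₁)} ⇒ c = ln(φ₁/φ₂)/(Z₂−Z₁)
c = ln(0.348/0.111) / (3.2 − 1.2) = ln(3.135) / 2 = 1.1427 / 2 = 0.5713 km⁻¹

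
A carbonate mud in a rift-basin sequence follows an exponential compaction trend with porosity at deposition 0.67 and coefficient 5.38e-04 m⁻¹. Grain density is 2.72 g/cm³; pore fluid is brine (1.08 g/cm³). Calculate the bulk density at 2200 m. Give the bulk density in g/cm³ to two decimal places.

Working in km (1 km = 1000 m; c in km⁻¹ = c in m⁻¹ × 1000):
Porosity at depth: phi = 0.67·exp(−0.538×2.2) = 0.67×0.3062 = 0.2051
Bulk density: ρ_b = (1−phi)ρ_g + phi·ρ_f = 0.7949×2.72 + 0.2051×1.08
       = 2.162 + 0.222 = 2.384 g/cm³

2.38 g/cm³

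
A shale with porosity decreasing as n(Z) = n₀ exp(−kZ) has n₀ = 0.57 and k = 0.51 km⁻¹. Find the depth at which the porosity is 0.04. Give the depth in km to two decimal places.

5.21 km

Invert Athy's law: Z = ln(n₀/n) / k
Z = ln(0.57/0.04) / 0.51 = ln(14.25) / 0.51 = 2.6568 / 0.51 = 5.209 km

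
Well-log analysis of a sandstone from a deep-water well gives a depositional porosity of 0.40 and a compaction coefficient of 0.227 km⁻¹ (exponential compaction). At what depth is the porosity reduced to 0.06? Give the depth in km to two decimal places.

Invert Athy's law: d = ln(n₀/n) / c
d = ln(0.4/0.06) / 0.227 = ln(6.667) / 0.227 = 1.8971 / 0.227 = 8.357 km

8.36 km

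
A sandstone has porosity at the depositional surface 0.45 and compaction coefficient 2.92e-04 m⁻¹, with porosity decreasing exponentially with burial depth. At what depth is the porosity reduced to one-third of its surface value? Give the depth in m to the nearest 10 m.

3760 m

Working in km (1 km = 1000 m; c in km⁻¹ = c in m⁻¹ × 1000):
phi/phi₀ = 1/3 ⇒ exp(−c·Z) = 1/3 ⇒ Z = ln(3) / c
Z = 1.0986 / 0.292 = 3.762 km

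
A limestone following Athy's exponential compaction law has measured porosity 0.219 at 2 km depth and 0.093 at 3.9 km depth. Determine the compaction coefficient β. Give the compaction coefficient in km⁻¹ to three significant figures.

0.451 km⁻¹

Athy: phi(Z) = phi₀ e^(−βZ) ⇒ phi₁/phi₂ = e^{β(Z₂−Z₁)} ⇒ β = ln(phi₁/phi₂)/(Z₂−Z₁)
β = ln(0.219/0.093) / (3.9 − 2) = ln(2.355) / 1.9 = 0.8565 / 1.9 = 0.4508 km⁻¹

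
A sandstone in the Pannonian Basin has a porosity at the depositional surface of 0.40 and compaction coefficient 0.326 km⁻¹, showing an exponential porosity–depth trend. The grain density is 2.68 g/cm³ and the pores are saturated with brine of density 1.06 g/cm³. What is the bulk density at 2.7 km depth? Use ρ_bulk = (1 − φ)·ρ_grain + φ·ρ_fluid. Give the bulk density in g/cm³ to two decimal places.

2.41 g/cm³

Porosity at depth: n = 0.4·exp(−0.326×2.7) = 0.4×0.4147 = 0.1659
Bulk density: ρ_b = (1−n)ρ_g + n·ρ_f = 0.8341×2.68 + 0.1659×1.06
       = 2.235 + 0.176 = 2.411 g/cm³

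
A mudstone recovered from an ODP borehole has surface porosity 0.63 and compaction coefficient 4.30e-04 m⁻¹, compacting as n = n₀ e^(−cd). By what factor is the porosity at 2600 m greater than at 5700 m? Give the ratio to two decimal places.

3.79

Working in km (1 km = 1000 m; c in km⁻¹ = c in m⁻¹ × 1000):
n(d₁)/n(d₂) = e^(−c·d₁)/e^(−c·d₂) = e^{c(d₂−d₁)}
= exp(0.43 × 3.1) = exp(1.333) = 3.7924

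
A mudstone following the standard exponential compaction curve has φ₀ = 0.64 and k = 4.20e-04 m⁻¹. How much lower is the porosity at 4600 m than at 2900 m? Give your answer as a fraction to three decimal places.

Working in km (1 km = 1000 m; k in km⁻¹ = k in m⁻¹ × 1000):
φ(2.9) = 0.64·e^(−0.42×2.9) = 0.1893
φ(4.6) = 0.64·e^(−0.42×4.6) = 0.0927
Δφ = 0.1893 − 0.0927 = 0.0966

0.097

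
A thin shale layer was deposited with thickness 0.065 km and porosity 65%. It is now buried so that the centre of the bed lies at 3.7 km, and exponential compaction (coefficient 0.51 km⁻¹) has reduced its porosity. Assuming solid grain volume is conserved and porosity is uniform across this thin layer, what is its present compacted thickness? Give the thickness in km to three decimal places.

0.025 km

Porosity at 3.7 km: phi = 0.65·exp(−0.51×3.7) = 0.0985
Solid-volume conservation: h(1−phi) = h₀(1−phi₀) ⇒ h = h₀·(1−phi₀)/(1−phi)
h = 0.065 × (1 − 0.65)/(1 − 0.0985) = 0.065 × 0.3882 = 0.0252 km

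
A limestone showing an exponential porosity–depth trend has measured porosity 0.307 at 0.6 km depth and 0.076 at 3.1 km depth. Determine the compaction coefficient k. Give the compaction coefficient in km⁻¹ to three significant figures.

Athy: n(Z) = n₀ e^(−kZ) ⇒ n₁/n₂ = e^{k(Z₂−Z₁)} ⇒ k = ln(n₁/n₂)/(Z₂−Z₁)
k = ln(0.307/0.076) / (3.1 − 0.6) = ln(4.039) / 2.5 = 1.3961 / 2.5 = 0.5584 km⁻¹

0.558 km⁻¹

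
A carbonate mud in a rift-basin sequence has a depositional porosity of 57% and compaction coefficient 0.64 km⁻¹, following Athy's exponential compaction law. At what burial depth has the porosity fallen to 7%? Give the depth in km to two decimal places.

3.28 km

Invert Athy's law: d = ln(phi₀/phi) / k
d = ln(0.57/0.07) / 0.64 = ln(8.143) / 0.64 = 2.0971 / 0.64 = 3.277 km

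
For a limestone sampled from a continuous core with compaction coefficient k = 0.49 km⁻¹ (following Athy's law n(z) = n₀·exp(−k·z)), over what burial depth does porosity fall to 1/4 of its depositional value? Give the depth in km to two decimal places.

2.83 km

n/n₀ = 1/4 ⇒ exp(−k·z) = 1/4 ⇒ z = ln(4) / k
z = 1.3863 / 0.49 = 2.829 km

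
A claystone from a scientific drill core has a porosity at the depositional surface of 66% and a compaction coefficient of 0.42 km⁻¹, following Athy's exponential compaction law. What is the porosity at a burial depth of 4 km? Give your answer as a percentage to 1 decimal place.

12.3%

φ = φ₀·exp(−β·Z) = 0.66 × exp(−0.42 × 4) = 0.66 × exp(−1.68)
  = 0.66 × 0.1864 = 0.1230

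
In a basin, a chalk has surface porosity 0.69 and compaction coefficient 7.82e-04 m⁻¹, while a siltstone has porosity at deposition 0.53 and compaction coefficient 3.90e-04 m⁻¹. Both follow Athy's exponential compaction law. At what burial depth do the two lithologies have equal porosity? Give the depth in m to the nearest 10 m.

Working in km (1 km = 1000 m; β in km⁻¹ = β in m⁻¹ × 1000):
Set phi₀ₐ e^(−βₐd) = phi₀ᵦ e^(−βᵦd) ⇒ ln(phi₀ₐ/phi₀ᵦ) = (βₐ − βᵦ)·d
d = ln(0.69/0.53) / (0.782 − 0.39) = 0.2638 / 0.392 = 0.673 km

670 m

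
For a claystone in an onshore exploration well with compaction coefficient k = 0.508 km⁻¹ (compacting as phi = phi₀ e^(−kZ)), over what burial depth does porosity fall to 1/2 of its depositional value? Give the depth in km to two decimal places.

1.36 km

phi/phi₀ = 1/2 ⇒ exp(−k·Z) = 1/2 ⇒ Z = ln(2) / k
Z = 0.6931 / 0.508 = 1.364 km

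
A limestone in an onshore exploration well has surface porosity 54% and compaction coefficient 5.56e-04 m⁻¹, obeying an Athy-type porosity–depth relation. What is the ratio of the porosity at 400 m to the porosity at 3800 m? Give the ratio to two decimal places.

6.62

Working in km (1 km = 1000 m; k in km⁻¹ = k in m⁻¹ × 1000):
φ(Z₁)/φ(Z₂) = e^(−k·Z₁)/e^(−k·Z₂) = e^{k(Z₂−Z₁)}
= exp(0.556 × 3.4) = exp(1.89) = 6.6220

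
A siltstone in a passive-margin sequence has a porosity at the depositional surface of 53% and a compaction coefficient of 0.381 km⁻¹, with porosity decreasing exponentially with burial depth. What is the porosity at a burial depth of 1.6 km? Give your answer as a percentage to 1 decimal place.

28.8%

φ = φ₀·exp(−c·Z) = 0.53 × exp(−0.381 × 1.6) = 0.53 × exp(−0.6096)
  = 0.53 × 0.5436 = 0.2881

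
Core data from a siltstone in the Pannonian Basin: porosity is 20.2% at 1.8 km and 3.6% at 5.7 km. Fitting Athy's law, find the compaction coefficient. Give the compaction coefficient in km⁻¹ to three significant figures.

Athy: phi(z) = phi₀ e^(−βz) ⇒ phi₁/phi₂ = e^{β(z₂−z₁)} ⇒ β = ln(phi₁/phi₂)/(z₂−z₁)
β = ln(0.202/0.036) / (5.7 − 1.8) = ln(5.611) / 3.9 = 1.7247 / 3.9 = 0.4422 km⁻¹

0.442 km⁻¹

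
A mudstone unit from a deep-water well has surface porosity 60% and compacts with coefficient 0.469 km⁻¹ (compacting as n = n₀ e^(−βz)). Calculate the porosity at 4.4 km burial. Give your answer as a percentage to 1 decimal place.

n = n₀·exp(−β·z) = 0.6 × exp(−0.469 × 4.4) = 0.6 × exp(−2.064)
  = 0.6 × 0.1270 = 0.0762

7.6%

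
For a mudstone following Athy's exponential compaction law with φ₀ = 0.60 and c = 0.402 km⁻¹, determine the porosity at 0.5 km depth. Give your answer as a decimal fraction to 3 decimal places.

0.491

φ = φ₀·exp(−c·z) = 0.6 × exp(−0.402 × 0.5) = 0.6 × exp(−0.201)
  = 0.6 × 0.8179 = 0.4907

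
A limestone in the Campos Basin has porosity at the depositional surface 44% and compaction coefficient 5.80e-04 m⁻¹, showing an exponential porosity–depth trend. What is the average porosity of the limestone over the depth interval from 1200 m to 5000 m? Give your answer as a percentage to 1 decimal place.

Working in km (1 km = 1000 m; c in km⁻¹ = c in m⁻¹ × 1000):
⟨φ⟩ = (1/(d₂−d₁)) ∫ φ₀ e^(−cd) dd = φ₀·(e^(−c·d₁) − e^(−c·d₂)) / (c·(d₂−d₁))
e^(−0.58×1.2) = 0.4986; e^(−0.58×5) = 0.0550
⟨φ⟩ = 0.44 × (0.4986 − 0.0550) / (0.58 × 3.8) = 0.44 × 0.2012 = 0.0885

8.9%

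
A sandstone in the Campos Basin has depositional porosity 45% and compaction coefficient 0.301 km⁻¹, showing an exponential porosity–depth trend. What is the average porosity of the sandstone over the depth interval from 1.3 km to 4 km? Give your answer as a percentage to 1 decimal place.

20.8%

⟨φ⟩ = (1/(z₂−z₁)) ∫ φ₀ e^(−βz) dz = φ₀·(e^(−β·z₁) − e^(−β·z₂)) / (β·(z₂−z₁))
e^(−0.301×1.3) = 0.6762; e^(−0.301×4) = 0.3000
⟨φ⟩ = 0.45 × (0.6762 − 0.3000) / (0.301 × 2.7) = 0.45 × 0.4629 = 0.2083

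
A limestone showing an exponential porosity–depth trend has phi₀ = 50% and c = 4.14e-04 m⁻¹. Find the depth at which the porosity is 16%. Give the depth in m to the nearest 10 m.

Working in km (1 km = 1000 m; c in km⁻¹ = c in m⁻¹ × 1000):
Invert Athy's law: Z = ln(phi₀/phi) / c
Z = ln(0.5/0.16) / 0.414 = ln(3.125) / 0.414 = 1.1394 / 0.414 = 2.752 km

2750 m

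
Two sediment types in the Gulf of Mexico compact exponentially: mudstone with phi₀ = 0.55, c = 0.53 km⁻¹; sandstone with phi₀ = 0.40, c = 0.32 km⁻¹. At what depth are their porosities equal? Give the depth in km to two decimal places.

1.52 km

Set phi₀ₐ e^(−cₐz) = phi₀ᵦ e^(−cᵦz) ⇒ ln(phi₀ₐ/phi₀ᵦ) = (cₐ − cᵦ)·z
z = ln(0.55/0.4) / (0.53 − 0.32) = 0.3185 / 0.21 = 1.516 km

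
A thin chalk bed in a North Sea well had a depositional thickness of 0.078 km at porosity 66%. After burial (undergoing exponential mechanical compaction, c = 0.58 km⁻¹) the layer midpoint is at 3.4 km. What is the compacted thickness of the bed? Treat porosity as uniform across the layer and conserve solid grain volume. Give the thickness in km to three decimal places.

Porosity at 3.4 km: φ = 0.66·exp(−0.58×3.4) = 0.0919
Solid-volume conservation: h(1−φ) = h₀(1−φ₀) ⇒ h = h₀·(1−φ₀)/(1−φ)
h = 0.078 × (1 − 0.66)/(1 − 0.0919) = 0.078 × 0.3744 = 0.0292 km

0.029 km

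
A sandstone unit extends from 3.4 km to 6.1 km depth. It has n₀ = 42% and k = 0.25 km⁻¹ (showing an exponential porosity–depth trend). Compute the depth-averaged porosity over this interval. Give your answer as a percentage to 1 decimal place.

⟨n⟩ = (1/(z₂−z₁)) ∫ n₀ e^(−kz) dz = n₀·(e^(−k·z₁) − e^(−k·z₂)) / (k·(z₂−z₁))
e^(−0.25×3.4) = 0.4274; e^(−0.25×6.1) = 0.2176
⟨n⟩ = 0.42 × (0.4274 − 0.2176) / (0.25 × 2.7) = 0.42 × 0.3108 = 0.1305

13.1%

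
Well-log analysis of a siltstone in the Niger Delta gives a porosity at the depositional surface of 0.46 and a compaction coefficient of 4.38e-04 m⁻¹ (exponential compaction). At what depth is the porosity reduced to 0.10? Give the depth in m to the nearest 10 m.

Working in km (1 km = 1000 m; β in km⁻¹ = β in m⁻¹ × 1000):
Invert Athy's law: d = ln(n₀/n) / β
d = ln(0.46/0.1) / 0.438 = ln(4.6) / 0.438 = 1.5261 / 0.438 = 3.484 km

3480 m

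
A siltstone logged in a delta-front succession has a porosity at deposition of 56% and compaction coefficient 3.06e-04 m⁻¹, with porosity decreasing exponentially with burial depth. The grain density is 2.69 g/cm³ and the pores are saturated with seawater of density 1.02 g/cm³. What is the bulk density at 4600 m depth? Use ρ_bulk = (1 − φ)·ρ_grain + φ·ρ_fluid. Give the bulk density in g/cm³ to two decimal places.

Working in km (1 km = 1000 m; c in km⁻¹ = c in m⁻¹ × 1000):
Porosity at depth: n = 0.56·exp(−0.306×4.6) = 0.56×0.2447 = 0.1370
Bulk density: ρ_b = (1−n)ρ_g + n·ρ_f = 0.8630×2.69 + 0.1370×1.02
       = 2.321 + 0.140 = 2.461 g/cm³

2.46 g/cm³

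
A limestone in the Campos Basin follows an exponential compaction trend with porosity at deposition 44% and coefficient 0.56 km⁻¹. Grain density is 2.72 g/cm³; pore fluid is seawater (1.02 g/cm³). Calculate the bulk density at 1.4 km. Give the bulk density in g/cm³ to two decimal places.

2.38 g/cm³

Porosity at depth: n = 0.44·exp(−0.56×1.4) = 0.44×0.4566 = 0.2009
Bulk density: ρ_b = (1−n)ρ_g + n·ρ_f = 0.7991×2.72 + 0.2009×1.02
       = 2.174 + 0.205 = 2.378 g/cm³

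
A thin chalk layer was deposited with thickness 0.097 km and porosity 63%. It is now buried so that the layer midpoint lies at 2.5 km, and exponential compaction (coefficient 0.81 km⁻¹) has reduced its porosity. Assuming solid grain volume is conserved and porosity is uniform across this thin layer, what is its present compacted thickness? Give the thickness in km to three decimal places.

0.039 km

Porosity at 2.5 km: n = 0.63·exp(−0.81×2.5) = 0.0832
Solid-volume conservation: h(1−n) = h₀(1−n₀) ⇒ h = h₀·(1−n₀)/(1−n)
h = 0.097 × (1 − 0.63)/(1 − 0.0832) = 0.097 × 0.4036 = 0.0391 km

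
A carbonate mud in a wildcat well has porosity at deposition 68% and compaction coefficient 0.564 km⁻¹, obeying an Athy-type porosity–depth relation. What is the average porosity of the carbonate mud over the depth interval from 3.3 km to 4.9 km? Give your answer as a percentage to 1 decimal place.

⟨n⟩ = (1/(d₂−d₁)) ∫ n₀ e^(−kd) dd = n₀·(e^(−k·d₁) − e^(−k·d₂)) / (k·(d₂−d₁))
e^(−0.564×3.3) = 0.1555; e^(−0.564×4.9) = 0.0631
⟨n⟩ = 0.68 × (0.1555 − 0.0631) / (0.564 × 1.6) = 0.68 × 0.1024 = 0.0696

7.0%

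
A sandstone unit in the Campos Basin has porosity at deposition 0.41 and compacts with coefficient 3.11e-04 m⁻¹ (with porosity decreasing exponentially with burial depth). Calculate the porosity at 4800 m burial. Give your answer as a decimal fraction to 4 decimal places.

Working in km (1 km = 1000 m; c in km⁻¹ = c in m⁻¹ × 1000):
phi = phi₀·exp(−c·d) = 0.41 × exp(−0.311 × 4.8) = 0.41 × exp(−1.493)
  = 0.41 × 0.2247 = 0.0921

0.0921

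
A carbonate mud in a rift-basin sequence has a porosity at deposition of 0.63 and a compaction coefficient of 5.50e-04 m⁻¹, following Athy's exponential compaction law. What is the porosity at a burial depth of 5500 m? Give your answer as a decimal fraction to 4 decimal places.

Working in km (1 km = 1000 m; β in km⁻¹ = β in m⁻¹ × 1000):
n = n₀·exp(−β·d) = 0.63 × exp(−0.55 × 5.5) = 0.63 × exp(−3.025)
  = 0.63 × 0.0486 = 0.0306

0.0306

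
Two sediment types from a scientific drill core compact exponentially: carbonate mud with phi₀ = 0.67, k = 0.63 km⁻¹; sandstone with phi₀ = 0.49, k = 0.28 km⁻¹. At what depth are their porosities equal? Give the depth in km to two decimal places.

Set phi₀ₐ e^(−kₐd) = phi₀ᵦ e^(−kᵦd) ⇒ ln(phi₀ₐ/phi₀ᵦ) = (kₐ − kᵦ)·d
d = ln(0.67/0.49) / (0.63 − 0.28) = 0.3129 / 0.35 = 0.894 km

0.89 km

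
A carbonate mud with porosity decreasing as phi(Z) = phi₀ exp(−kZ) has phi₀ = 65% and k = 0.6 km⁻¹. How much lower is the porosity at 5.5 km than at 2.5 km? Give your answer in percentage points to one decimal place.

12.1 percentage points

phi(2.5) = 0.65·e^(−0.6×2.5) = 0.1450
phi(5.5) = 0.65·e^(−0.6×5.5) = 0.0240
Δphi = 0.1450 − 0.0240 = 0.1211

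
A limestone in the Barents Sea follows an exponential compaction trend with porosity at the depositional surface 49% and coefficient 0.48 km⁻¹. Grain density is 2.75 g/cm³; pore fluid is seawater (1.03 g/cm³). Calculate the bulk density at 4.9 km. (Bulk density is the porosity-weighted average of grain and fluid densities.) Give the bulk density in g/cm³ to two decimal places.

2.67 g/cm³

Porosity at depth: phi = 0.49·exp(−0.48×4.9) = 0.49×0.0952 = 0.0466
Bulk density: ρ_b = (1−phi)ρ_g + phi·ρ_f = 0.9534×2.75 + 0.0466×1.03
       = 2.622 + 0.048 = 2.670 g/cm³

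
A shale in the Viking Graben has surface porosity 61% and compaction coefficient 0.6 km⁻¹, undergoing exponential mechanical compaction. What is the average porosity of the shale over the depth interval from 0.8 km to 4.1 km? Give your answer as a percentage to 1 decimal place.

16.4%

⟨phi⟩ = (1/(z₂−z₁)) ∫ phi₀ e^(−βz) dz = phi₀·(e^(−β·z₁) − e^(−β·z₂)) / (β·(z₂−z₁))
e^(−0.6×0.8) = 0.6188; e^(−0.6×4.1) = 0.0854
⟨phi⟩ = 0.61 × (0.6188 − 0.0854) / (0.6 × 3.3) = 0.61 × 0.2694 = 0.1643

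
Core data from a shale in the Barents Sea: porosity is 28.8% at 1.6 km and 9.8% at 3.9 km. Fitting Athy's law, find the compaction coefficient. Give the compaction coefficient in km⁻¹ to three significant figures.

0.469 km⁻¹

Athy: phi(d) = phi₀ e^(−kd) ⇒ phi₁/phi₂ = e^{k(d₂−d₁)} ⇒ k = ln(phi₁/phi₂)/(d₂−d₁)
k = ln(0.288/0.098) / (3.9 − 1.6) = ln(2.939) / 2.3 = 1.0780 / 2.3 = 0.4687 km⁻¹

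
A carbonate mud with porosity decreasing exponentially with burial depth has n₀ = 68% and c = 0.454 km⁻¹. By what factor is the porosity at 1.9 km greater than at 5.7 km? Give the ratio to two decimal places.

5.61

n(Z₁)/n(Z₂) = e^(−c·Z₁)/e^(−c·Z₂) = e^{c(Z₂−Z₁)}
= exp(0.454 × 3.8) = exp(1.725) = 5.6136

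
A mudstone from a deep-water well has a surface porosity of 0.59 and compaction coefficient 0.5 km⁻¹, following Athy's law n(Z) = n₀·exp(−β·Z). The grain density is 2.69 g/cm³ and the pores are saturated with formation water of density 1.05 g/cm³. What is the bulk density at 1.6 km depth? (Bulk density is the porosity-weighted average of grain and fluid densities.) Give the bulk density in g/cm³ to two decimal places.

2.26 g/cm³

Porosity at depth: n = 0.59·exp(−0.5×1.6) = 0.59×0.4493 = 0.2651
Bulk density: ρ_b = (1−n)ρ_g + n·ρ_f = 0.7349×2.69 + 0.2651×1.05
       = 1.977 + 0.278 = 2.255 g/cm³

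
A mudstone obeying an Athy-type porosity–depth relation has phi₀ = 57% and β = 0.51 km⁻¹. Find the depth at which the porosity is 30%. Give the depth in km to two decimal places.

1.26 km

Invert Athy's law: z = ln(phi₀/phi) / β
z = ln(0.57/0.3) / 0.51 = ln(1.9) / 0.51 = 0.6419 / 0.51 = 1.259 km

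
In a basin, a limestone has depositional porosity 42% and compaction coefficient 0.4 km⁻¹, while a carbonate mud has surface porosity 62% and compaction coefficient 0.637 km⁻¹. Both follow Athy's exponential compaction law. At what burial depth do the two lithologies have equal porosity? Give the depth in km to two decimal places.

1.64 km

Set phi₀ₐ e^(−cₐd) = phi₀ᵦ e^(−cᵦd) ⇒ ln(phi₀ₐ/phi₀ᵦ) = (cₐ − cᵦ)·d
d = ln(0.42/0.62) / (0.4 − 0.637) = -0.3895 / -0.237 = 1.643 km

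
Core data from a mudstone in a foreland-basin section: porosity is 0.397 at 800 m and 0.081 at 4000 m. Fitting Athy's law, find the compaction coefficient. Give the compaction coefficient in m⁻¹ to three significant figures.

0.000497 m⁻¹

Working in km (1 km = 1000 m; β in km⁻¹ = β in m⁻¹ × 1000):
Athy: n(z) = n₀ e^(−βz) ⇒ n₁/n₂ = e^{β(z₂−z₁)} ⇒ β = ln(n₁/n₂)/(z₂−z₁)
β = ln(0.397/0.081) / (4 − 0.8) = ln(4.901) / 3.2 = 1.5895 / 3.2 = 0.4967 km⁻¹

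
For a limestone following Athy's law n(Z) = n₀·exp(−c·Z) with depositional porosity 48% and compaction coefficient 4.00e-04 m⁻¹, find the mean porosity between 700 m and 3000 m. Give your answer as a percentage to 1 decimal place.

23.7%

Working in km (1 km = 1000 m; c in km⁻¹ = c in m⁻¹ × 1000):
⟨n⟩ = (1/(Z₂−Z₁)) ∫ n₀ e^(−cZ) dZ = n₀·(e^(−c·Z₁) − e^(−c·Z₂)) / (c·(Z₂−Z₁))
e^(−0.4×0.7) = 0.7558; e^(−0.4×3) = 0.3012
⟨n⟩ = 0.48 × (0.7558 − 0.3012) / (0.4 × 2.3) = 0.48 × 0.4941 = 0.2372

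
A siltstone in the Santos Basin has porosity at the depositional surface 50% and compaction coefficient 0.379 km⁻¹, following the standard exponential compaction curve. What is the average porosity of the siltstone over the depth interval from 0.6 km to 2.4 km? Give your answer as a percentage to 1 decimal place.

28.9%

⟨n⟩ = (1/(z₂−z₁)) ∫ n₀ e^(−βz) dz = n₀·(e^(−β·z₁) − e^(−β·z₂)) / (β·(z₂−z₁))
e^(−0.379×0.6) = 0.7966; e^(−0.379×2.4) = 0.4027
⟨n⟩ = 0.5 × (0.7966 − 0.4027) / (0.379 × 1.8) = 0.5 × 0.5774 = 0.2887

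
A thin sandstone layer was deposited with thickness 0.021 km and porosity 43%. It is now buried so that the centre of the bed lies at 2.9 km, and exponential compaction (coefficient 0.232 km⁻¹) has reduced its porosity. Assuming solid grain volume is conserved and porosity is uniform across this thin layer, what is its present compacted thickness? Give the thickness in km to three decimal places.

Porosity at 2.9 km: φ = 0.43·exp(−0.232×2.9) = 0.2194
Solid-volume conservation: h(1−φ) = h₀(1−φ₀) ⇒ h = h₀·(1−φ₀)/(1−φ)
h = 0.021 × (1 − 0.43)/(1 − 0.2194) = 0.021 × 0.7302 = 0.0153 km

0.015 km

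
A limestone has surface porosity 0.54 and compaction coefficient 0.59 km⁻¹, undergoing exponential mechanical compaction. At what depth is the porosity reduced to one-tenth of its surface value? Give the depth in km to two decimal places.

3.90 km

n/n₀ = 1/10 ⇒ exp(−β·z) = 1/10 ⇒ z = ln(10) / β
z = 2.3026 / 0.59 = 3.903 km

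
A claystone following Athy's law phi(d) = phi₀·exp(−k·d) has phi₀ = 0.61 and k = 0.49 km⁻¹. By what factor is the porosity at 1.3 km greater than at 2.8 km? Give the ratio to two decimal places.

phi(d₁)/phi(d₂) = e^(−k·d₁)/e^(−k·d₂) = e^{k(d₂−d₁)}
= exp(0.49 × 1.5) = exp(0.735) = 2.0855

2.09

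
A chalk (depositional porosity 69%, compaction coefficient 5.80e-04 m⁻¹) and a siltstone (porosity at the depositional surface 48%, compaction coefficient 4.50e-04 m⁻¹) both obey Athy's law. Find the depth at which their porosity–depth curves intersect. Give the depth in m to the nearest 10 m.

Working in km (1 km = 1000 m; c in km⁻¹ = c in m⁻¹ × 1000):
Set phi₀ₐ e^(−cₐz) = phi₀ᵦ e^(−cᵦz) ⇒ ln(phi₀ₐ/phi₀ᵦ) = (cₐ − cᵦ)·z
z = ln(0.69/0.48) / (0.58 − 0.45) = 0.3629 / 0.13 = 2.792 km

2790 m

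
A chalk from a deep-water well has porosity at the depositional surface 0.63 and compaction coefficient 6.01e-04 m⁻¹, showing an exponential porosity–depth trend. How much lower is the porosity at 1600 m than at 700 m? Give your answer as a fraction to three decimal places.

0.173

Working in km (1 km = 1000 m; c in km⁻¹ = c in m⁻¹ × 1000):
n(0.7) = 0.63·e^(−0.601×0.7) = 0.4136
n(1.6) = 0.63·e^(−0.601×1.6) = 0.2408
Δn = 0.4136 − 0.2408 = 0.1728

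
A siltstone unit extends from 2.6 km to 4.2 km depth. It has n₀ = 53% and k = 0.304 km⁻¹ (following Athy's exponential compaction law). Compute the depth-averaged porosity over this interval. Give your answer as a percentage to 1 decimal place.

⟨n⟩ = (1/(Z₂−Z₁)) ∫ n₀ e^(−kZ) dZ = n₀·(e^(−k·Z₁) − e^(−k·Z₂)) / (k·(Z₂−Z₁))
e^(−0.304×2.6) = 0.4537; e^(−0.304×4.2) = 0.2789
⟨n⟩ = 0.53 × (0.4537 − 0.2789) / (0.304 × 1.6) = 0.53 × 0.3592 = 0.1904

19.0%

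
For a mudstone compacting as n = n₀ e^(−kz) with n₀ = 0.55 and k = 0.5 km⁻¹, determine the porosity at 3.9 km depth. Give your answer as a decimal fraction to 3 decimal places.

n = n₀·exp(−k·z) = 0.55 × exp(−0.5 × 3.9) = 0.55 × exp(−1.95)
  = 0.55 × 0.1423 = 0.0783

0.078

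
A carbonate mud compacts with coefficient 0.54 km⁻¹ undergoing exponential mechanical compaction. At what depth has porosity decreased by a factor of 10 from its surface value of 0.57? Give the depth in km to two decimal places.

phi/phi₀ = 1/10 ⇒ exp(−k·d) = 1/10 ⇒ d = ln(10) / k
d = 2.3026 / 0.54 = 4.264 km

4.26 km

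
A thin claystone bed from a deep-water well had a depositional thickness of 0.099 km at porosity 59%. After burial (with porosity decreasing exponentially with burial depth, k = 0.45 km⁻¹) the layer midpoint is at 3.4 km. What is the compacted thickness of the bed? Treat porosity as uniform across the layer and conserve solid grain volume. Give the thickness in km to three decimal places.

Porosity at 3.4 km: φ = 0.59·exp(−0.45×3.4) = 0.1278
Solid-volume conservation: h(1−φ) = h₀(1−φ₀) ⇒ h = h₀·(1−φ₀)/(1−φ)
h = 0.099 × (1 − 0.59)/(1 − 0.1278) = 0.099 × 0.4701 = 0.0465 km

0.047 km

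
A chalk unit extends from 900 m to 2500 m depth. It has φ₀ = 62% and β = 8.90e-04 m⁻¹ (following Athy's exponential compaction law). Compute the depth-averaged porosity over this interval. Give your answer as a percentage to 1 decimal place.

14.8%

Working in km (1 km = 1000 m; β in km⁻¹ = β in m⁻¹ × 1000):
⟨φ⟩ = (1/(Z₂−Z₁)) ∫ φ₀ e^(−βZ) dZ = φ₀·(e^(−β·Z₁) − e^(−β·Z₂)) / (β·(Z₂−Z₁))
e^(−0.89×0.9) = 0.4489; e^(−0.89×2.5) = 0.1081
⟨φ⟩ = 0.62 × (0.4489 − 0.1081) / (0.89 × 1.6) = 0.62 × 0.2393 = 0.1484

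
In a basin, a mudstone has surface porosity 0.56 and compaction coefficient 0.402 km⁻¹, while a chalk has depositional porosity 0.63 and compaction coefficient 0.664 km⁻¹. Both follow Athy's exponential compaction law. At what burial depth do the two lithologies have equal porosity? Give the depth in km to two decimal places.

Set φ₀ₐ e^(−kₐd) = φ₀ᵦ e^(−kᵦd) ⇒ ln(φ₀ₐ/φ₀ᵦ) = (kₐ − kᵦ)·d
d = ln(0.56/0.63) / (0.402 − 0.664) = -0.1178 / -0.262 = 0.450 km

0.45 km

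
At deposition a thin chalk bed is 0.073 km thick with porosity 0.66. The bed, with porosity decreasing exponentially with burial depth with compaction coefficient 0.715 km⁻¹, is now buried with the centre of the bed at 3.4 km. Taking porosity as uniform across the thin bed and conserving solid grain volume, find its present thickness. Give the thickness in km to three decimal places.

0.026 km

Porosity at 3.4 km: φ = 0.66·exp(−0.715×3.4) = 0.0580
Solid-volume conservation: h(1−φ) = h₀(1−φ₀) ⇒ h = h₀·(1−φ₀)/(1−φ)
h = 0.073 × (1 − 0.66)/(1 − 0.0580) = 0.073 × 0.3610 = 0.0263 km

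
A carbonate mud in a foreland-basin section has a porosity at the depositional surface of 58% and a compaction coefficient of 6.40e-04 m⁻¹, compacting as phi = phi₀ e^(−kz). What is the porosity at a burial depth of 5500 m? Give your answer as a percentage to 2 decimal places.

Working in km (1 km = 1000 m; k in km⁻¹ = k in m⁻¹ × 1000):
phi = phi₀·exp(−k·z) = 0.58 × exp(−0.64 × 5.5) = 0.58 × exp(−3.52)
  = 0.58 × 0.0296 = 0.0172

1.72%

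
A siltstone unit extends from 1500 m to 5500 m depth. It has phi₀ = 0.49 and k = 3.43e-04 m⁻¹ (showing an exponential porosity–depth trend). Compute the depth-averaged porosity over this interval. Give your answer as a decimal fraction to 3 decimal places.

Working in km (1 km = 1000 m; k in km⁻¹ = k in m⁻¹ × 1000):
⟨phi⟩ = (1/(Z₂−Z₁)) ∫ phi₀ e^(−kZ) dZ = phi₀·(e^(−k·Z₁) − e^(−k·Z₂)) / (k·(Z₂−Z₁))
e^(−0.343×1.5) = 0.5978; e^(−0.343×5.5) = 0.1516
⟨phi⟩ = 0.49 × (0.5978 − 0.1516) / (0.343 × 4) = 0.49 × 0.3252 = 0.1594

0.159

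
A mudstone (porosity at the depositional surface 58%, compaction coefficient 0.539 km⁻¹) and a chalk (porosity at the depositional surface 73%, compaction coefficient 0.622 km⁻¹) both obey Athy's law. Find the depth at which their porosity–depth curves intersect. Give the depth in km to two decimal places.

2.77 km

Set φ₀ₐ e^(−βₐd) = φ₀ᵦ e^(−βᵦd) ⇒ ln(φ₀ₐ/φ₀ᵦ) = (βₐ − βᵦ)·d
d = ln(0.58/0.73) / (0.539 − 0.622) = -0.2300 / -0.083 = 2.771 km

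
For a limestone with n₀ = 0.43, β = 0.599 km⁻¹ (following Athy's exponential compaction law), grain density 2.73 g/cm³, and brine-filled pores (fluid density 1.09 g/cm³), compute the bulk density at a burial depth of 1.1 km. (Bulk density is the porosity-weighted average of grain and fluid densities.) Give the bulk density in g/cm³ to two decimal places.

Porosity at depth: n = 0.43·exp(−0.599×1.1) = 0.43×0.5174 = 0.2225
Bulk density: ρ_b = (1−n)ρ_g + n·ρ_f = 0.7775×2.73 + 0.2225×1.09
       = 2.123 + 0.243 = 2.365 g/cm³

2.37 g/cm³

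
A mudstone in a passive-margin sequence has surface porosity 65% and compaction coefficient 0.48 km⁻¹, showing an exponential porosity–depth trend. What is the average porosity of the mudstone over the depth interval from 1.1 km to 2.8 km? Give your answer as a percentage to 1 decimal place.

26.2%

⟨φ⟩ = (1/(d₂−d₁)) ∫ φ₀ e^(−kd) dd = φ₀·(e^(−k·d₁) − e^(−k·d₂)) / (k·(d₂−d₁))
e^(−0.48×1.1) = 0.5898; e^(−0.48×2.8) = 0.2608
⟨φ⟩ = 0.65 × (0.5898 − 0.2608) / (0.48 × 1.7) = 0.65 × 0.4032 = 0.2621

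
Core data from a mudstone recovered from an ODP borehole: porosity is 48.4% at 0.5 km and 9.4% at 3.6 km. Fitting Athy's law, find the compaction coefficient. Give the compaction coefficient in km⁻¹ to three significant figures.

Athy: n(d) = n₀ e^(−cd) ⇒ n₁/n₂ = e^{c(d₂−d₁)} ⇒ c = ln(n₁/n₂)/(d₂−d₁)
c = ln(0.484/0.094) / (3.6 − 0.5) = ln(5.149) / 3.1 = 1.6388 / 3.1 = 0.5286 km⁻¹

0.529 km⁻¹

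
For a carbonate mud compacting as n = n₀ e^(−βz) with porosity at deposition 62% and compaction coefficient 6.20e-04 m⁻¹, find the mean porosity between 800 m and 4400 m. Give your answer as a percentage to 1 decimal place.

Working in km (1 km = 1000 m; β in km⁻¹ = β in m⁻¹ × 1000):
⟨n⟩ = (1/(z₂−z₁)) ∫ n₀ e^(−βz) dz = n₀·(e^(−β·z₁) − e^(−β·z₂)) / (β·(z₂−z₁))
e^(−0.62×0.8) = 0.6090; e^(−0.62×4.4) = 0.0653
⟨n⟩ = 0.62 × (0.6090 − 0.0653) / (0.62 × 3.6) = 0.62 × 0.2436 = 0.1510

15.1%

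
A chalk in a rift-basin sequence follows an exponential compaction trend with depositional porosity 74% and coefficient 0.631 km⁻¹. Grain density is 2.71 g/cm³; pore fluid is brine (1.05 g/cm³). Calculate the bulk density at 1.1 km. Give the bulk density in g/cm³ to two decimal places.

Porosity at depth: phi = 0.74·exp(−0.631×1.1) = 0.74×0.4995 = 0.3696
Bulk density: ρ_b = (1−phi)ρ_g + phi·ρ_f = 0.6304×2.71 + 0.3696×1.05
       = 1.708 + 0.388 = 2.096 g/cm³

2.10 g/cm³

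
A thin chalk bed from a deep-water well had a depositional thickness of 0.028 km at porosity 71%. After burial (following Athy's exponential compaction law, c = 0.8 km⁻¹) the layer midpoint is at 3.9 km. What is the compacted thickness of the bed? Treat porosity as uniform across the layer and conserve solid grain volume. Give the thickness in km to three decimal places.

Porosity at 3.9 km: phi = 0.71·exp(−0.8×3.9) = 0.0314
Solid-volume conservation: h(1−phi) = h₀(1−phi₀) ⇒ h = h₀·(1−phi₀)/(1−phi)
h = 0.028 × (1 − 0.71)/(1 − 0.0314) = 0.028 × 0.2994 = 0.0084 km

0.008 km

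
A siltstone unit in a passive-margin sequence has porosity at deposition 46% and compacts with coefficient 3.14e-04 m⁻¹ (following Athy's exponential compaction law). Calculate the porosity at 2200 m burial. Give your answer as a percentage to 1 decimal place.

23.1%

Working in km (1 km = 1000 m; β in km⁻¹ = β in m⁻¹ × 1000):
phi = phi₀·exp(−β·z) = 0.46 × exp(−0.314 × 2.2) = 0.46 × exp(−0.6908)
  = 0.46 × 0.5012 = 0.2305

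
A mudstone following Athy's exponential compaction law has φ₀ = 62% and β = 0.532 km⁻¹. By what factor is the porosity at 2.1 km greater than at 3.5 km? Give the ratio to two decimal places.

φ(d₁)/φ(d₂) = e^(−β·d₁)/e^(−β·d₂) = e^{β(d₂−d₁)}
= exp(0.532 × 1.4) = exp(0.7448) = 2.1060

2.11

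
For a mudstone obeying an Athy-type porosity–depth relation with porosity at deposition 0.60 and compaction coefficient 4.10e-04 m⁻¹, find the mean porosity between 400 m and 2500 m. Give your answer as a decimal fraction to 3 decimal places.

Working in km (1 km = 1000 m; β in km⁻¹ = β in m⁻¹ × 1000):
⟨φ⟩ = (1/(d₂−d₁)) ∫ φ₀ e^(−βd) dd = φ₀·(e^(−β·d₁) − e^(−β·d₂)) / (β·(d₂−d₁))
e^(−0.41×0.4) = 0.8487; e^(−0.41×2.5) = 0.3588
⟨φ⟩ = 0.6 × (0.8487 − 0.3588) / (0.41 × 2.1) = 0.6 × 0.5690 = 0.3414

0.341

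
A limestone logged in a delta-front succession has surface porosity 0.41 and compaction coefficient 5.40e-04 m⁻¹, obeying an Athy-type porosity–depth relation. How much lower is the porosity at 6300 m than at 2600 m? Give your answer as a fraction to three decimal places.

0.087

Working in km (1 km = 1000 m; β in km⁻¹ = β in m⁻¹ × 1000):
phi(2.6) = 0.41·e^(−0.54×2.6) = 0.1007
phi(6.3) = 0.41·e^(−0.54×6.3) = 0.0137
Δphi = 0.1007 − 0.0137 = 0.0870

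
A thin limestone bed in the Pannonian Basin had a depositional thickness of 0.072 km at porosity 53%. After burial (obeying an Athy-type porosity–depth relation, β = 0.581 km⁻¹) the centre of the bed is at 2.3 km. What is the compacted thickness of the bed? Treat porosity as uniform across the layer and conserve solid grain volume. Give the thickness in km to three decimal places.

0.039 km

Porosity at 2.3 km: phi = 0.53·exp(−0.581×2.3) = 0.1393
Solid-volume conservation: h(1−phi) = h₀(1−phi₀) ⇒ h = h₀·(1−phi₀)/(1−phi)
h = 0.072 × (1 − 0.53)/(1 − 0.1393) = 0.072 × 0.5461 = 0.0393 km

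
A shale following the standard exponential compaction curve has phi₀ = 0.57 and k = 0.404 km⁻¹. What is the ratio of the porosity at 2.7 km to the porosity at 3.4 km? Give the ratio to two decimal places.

phi(Z₁)/phi(Z₂) = e^(−k·Z₁)/e^(−k·Z₂) = e^{k(Z₂−Z₁)}
= exp(0.404 × 0.7) = exp(0.2828) = 1.3268

1.33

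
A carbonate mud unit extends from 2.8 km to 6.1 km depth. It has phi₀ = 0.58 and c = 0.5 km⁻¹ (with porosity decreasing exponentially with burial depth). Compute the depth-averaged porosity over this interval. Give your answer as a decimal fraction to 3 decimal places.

⟨phi⟩ = (1/(Z₂−Z₁)) ∫ phi₀ e^(−cZ) dZ = phi₀·(e^(−c·Z₁) − e^(−c·Z₂)) / (c·(Z₂−Z₁))
e^(−0.5×2.8) = 0.2466; e^(−0.5×6.1) = 0.0474
⟨phi⟩ = 0.58 × (0.2466 − 0.0474) / (0.5 × 3.3) = 0.58 × 0.1208 = 0.0700

0.070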